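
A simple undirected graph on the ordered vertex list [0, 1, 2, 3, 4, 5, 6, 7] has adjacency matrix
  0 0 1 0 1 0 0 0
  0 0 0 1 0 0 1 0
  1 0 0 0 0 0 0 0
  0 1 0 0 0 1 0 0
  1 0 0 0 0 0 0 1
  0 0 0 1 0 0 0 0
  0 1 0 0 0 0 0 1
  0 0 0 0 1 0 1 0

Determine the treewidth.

A width-1 tree decomposition is:
Bags: B1 = {3, 5}  B2 = {1, 3}  B3 = {1, 6}  B4 = {6, 7}  B5 = {4, 7}  B6 = {0, 4}  B7 = {0, 2}
Tree: B1–B2, B2–B3, B3–B4, B4–B5, B5–B6, B6–B7
Every bag has size at most 2, so the width is 2 − 1 = 1 and tw(G) ≤ 1. G has an edge, so its treewidth is at least 1. The upper and lower bounds meet at 1, so that is the treewidth.

1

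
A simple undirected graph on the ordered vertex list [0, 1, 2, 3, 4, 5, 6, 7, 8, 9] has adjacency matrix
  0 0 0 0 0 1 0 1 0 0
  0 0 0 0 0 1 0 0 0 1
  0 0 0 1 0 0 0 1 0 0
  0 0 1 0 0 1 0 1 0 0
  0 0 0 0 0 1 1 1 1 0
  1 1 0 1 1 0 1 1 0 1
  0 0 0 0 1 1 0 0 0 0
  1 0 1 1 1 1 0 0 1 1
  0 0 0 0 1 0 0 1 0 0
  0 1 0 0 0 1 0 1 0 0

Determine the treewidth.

A width-2 tree decomposition is:
Bags: B1 = {0, 5, 7}  B2 = {4, 5, 7}  B3 = {5, 7, 9}  B4 = {3, 5, 7}  B5 = {2, 3, 7}  B6 = {4, 7, 8}  B7 = {1, 5, 9}  B8 = {4, 5, 6}
Tree: B1–B2, B1–B3, B2–B4, B4–B5, B2–B6, B3–B7, B2–B8
Every bag has size at most 3, so the width is 3 − 1 = 2 and tw(G) ≤ 2. For the lower bound, the 3 vertices {4, 7, 8} are pairwise adjacent, and any tree decomposition puts a clique entirely inside one bag — forcing width ≥ 2. Therefore the treewidth is 2.

2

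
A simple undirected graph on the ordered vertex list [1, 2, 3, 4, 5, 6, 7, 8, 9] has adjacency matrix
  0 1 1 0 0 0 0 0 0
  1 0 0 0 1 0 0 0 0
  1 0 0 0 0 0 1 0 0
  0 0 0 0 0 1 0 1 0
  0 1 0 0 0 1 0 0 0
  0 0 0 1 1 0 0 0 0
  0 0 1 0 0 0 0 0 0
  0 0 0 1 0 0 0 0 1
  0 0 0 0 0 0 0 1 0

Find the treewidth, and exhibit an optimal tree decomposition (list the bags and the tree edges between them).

Treewidth 1.
One optimal decomposition is:
Bags: B1 = {8, 9}  B2 = {4, 8}  B3 = {4, 6}  B4 = {5, 6}  B5 = {2, 5}  B6 = {1, 2}  B7 = {1, 3}  B8 = {3, 7}
Tree: B1–B2, B2–B3, B3–B4, B4–B5, B5–B6, B6–B7, B7–B8

Every bag has size at most 2, so the width is 2 − 1 = 1 and tw(G) ≤ 1. Since G has at least one edge (e.g. 9–8), it is not an edgeless graph, so tw(G) ≥ 1. Combining the bounds, tw(G) = 1.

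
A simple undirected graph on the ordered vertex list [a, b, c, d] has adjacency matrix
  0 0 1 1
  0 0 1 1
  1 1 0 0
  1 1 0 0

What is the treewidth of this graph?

A width-2 tree decomposition is:
Bags: B1 = {a, b, c}  B2 = {a, b, d}
Tree: B1–B2
The largest bag has 3 vertices, giving width 2; this decomposition certifies tw(G) ≤ 2. For the lower bound, G contains the cycle b–c–a–d–b, so G is not a forest; only forests have treewidth ≤ 1, hence tw(G) ≥ 2. Combining the bounds, tw(G) = 2.

2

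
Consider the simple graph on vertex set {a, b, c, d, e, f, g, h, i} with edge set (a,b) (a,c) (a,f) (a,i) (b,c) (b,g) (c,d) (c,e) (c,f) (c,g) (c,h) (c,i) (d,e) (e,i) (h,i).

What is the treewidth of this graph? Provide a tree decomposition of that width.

Treewidth 2.
Bags: B1 = {a, b, c}  B2 = {a, c, i}  B3 = {c, e, i}  B4 = {c, h, i}  B5 = {c, d, e}  B6 = {a, c, f}  B7 = {b, c, g}
Tree: B1–B2, B2–B3, B2–B4, B3–B5, B2–B6, B1–B7

Each bag holds 3 vertices, so the decomposition has width 2, which upper-bounds the treewidth. Conversely, {c, d, e} is a clique of size 3, and the vertices of any clique must share a bag in every tree decomposition; so some bag has ≥ 3 vertices and tw(G) ≥ 2. The upper and lower bounds meet at 2, so that is the treewidth.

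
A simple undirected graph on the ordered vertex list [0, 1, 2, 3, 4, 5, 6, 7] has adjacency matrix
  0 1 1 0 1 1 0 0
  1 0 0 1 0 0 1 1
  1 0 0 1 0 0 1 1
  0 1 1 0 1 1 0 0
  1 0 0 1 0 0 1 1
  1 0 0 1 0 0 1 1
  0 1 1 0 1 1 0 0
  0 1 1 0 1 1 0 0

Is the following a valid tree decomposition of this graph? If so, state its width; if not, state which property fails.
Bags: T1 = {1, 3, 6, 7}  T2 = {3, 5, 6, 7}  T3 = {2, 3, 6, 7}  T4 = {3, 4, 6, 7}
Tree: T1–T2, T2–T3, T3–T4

A tree decomposition must satisfy three properties: every vertex lies in some bag; for every edge, both endpoints lie together in some bag; and for every vertex, the bags containing it form a connected subtree. Here vertex 0 appears in no bag, so the decomposition is invalid.

No — vertex 0 appears in no bag.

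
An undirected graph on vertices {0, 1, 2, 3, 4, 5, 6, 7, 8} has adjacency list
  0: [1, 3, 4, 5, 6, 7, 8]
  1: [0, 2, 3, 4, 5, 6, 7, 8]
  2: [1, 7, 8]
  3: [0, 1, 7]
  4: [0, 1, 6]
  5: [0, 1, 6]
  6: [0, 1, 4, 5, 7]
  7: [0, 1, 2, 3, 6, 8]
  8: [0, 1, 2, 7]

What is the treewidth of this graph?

A width-3 tree decomposition is:
Bags: B1 = {0, 1, 6, 7}  B2 = {0, 1, 4, 6}  B3 = {0, 1, 7, 8}  B4 = {0, 1, 3, 7}  B5 = {1, 2, 7, 8}  B6 = {0, 1, 5, 6}
Tree: B1–B2, B1–B3, B3–B4, B3–B5, B2–B6
The largest bag has 4 vertices, giving width 3; this decomposition certifies tw(G) ≤ 3. Conversely, {0, 1, 7, 8} is a clique of size 4, and the vertices of any clique must share a bag in every tree decomposition; so some bag has ≥ 4 vertices and tw(G) ≥ 3. Combining the bounds, tw(G) = 3.

3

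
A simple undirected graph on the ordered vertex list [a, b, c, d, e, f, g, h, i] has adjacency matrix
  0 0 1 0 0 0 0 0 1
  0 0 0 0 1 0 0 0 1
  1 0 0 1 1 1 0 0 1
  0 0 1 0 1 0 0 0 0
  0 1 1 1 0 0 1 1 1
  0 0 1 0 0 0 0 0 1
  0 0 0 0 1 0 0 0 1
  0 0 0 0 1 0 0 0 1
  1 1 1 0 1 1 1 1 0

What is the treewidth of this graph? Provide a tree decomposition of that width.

Every bag has size at most 3, so the width is 3 − 1 = 2 and tw(G) ≤ 2. Conversely, {c, d, e} is a clique of size 3, and the vertices of any clique must share a bag in every tree decomposition; so some bag has ≥ 3 vertices and tw(G) ≥ 2. Hence tw(G) = 2 exactly.

Treewidth 2.
One such decomposition:
Bags: B1 = {a, c, i}  B2 = {c, e, i}  B3 = {e, h, i}  B4 = {b, e, i}  B5 = {c, d, e}  B6 = {e, g, i}  B7 = {c, f, i}
Tree: B1–B2, B2–B3, B3–B4, B2–B5, B4–B6, B2–B7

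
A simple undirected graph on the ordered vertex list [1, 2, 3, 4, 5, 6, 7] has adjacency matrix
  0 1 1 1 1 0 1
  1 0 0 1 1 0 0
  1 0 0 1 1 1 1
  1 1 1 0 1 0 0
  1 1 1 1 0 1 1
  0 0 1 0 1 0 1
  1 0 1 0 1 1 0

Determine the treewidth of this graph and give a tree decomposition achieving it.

Each bag holds 4 vertices, so the decomposition has width 3, which upper-bounds the treewidth. Conversely, {1, 2, 4, 5} is a clique of size 4, and the vertices of any clique must share a bag in every tree decomposition; so some bag has ≥ 4 vertices and tw(G) ≥ 3. The upper and lower bounds meet at 3, so that is the treewidth.

Treewidth 3.
One optimal decomposition is:
Bags: B1 = {1, 3, 4, 5}  B2 = {1, 3, 5, 7}  B3 = {1, 2, 4, 5}  B4 = {3, 5, 6, 7}
Tree: B1–B2, B1–B3, B2–B4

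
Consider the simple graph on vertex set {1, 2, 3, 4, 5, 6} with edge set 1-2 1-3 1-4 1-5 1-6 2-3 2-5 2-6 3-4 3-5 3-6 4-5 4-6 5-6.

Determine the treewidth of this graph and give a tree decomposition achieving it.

Treewidth 4.
Bags: B1 = {1, 2, 3, 5, 6}  B2 = {1, 3, 4, 5, 6}
Tree: B1–B2

The largest bag has 5 vertices, giving width 4; this decomposition certifies tw(G) ≤ 4. For the lower bound, the 5 vertices {1, 2, 3, 5, 6} are pairwise adjacent, and any tree decomposition puts a clique entirely inside one bag — forcing width ≥ 4. Combining the bounds, tw(G) = 4.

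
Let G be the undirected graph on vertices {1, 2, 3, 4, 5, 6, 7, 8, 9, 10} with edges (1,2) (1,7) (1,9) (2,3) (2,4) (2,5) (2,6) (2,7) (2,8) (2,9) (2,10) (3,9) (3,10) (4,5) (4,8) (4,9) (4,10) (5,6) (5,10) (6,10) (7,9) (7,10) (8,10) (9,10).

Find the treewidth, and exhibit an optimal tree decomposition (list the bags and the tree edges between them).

Every bag has size at most 4, so the width is 4 − 1 = 3 and tw(G) ≤ 3. For the lower bound, the 4 vertices {1, 2, 7, 9} are pairwise adjacent, and any tree decomposition puts a clique entirely inside one bag — forcing width ≥ 3. Therefore the treewidth is 3.

Treewidth 3.
Bags: B1 = {2, 4, 8, 10}  B2 = {2, 4, 9, 10}  B3 = {2, 7, 9, 10}  B4 = {2, 4, 5, 10}  B5 = {1, 2, 7, 9}  B6 = {2, 5, 6, 10}  B7 = {2, 3, 9, 10}
Tree: B1–B2, B2–B3, B1–B4, B3–B5, B4–B6, B3–B7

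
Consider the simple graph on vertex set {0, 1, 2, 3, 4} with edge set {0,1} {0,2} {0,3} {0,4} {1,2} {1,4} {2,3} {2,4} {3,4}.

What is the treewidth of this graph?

A width-3 tree decomposition is:
Bags: B1 = {0, 1, 2, 4}  B2 = {0, 2, 3, 4}
Tree: B1–B2
The largest bag has 4 vertices, giving width 3; this decomposition certifies tw(G) ≤ 3. On the other hand G contains the 4-clique {0, 1, 2, 4}. A clique must lie in a single bag of any decomposition, so no decomposition can have width below 3. Combining the bounds, tw(G) = 3.

3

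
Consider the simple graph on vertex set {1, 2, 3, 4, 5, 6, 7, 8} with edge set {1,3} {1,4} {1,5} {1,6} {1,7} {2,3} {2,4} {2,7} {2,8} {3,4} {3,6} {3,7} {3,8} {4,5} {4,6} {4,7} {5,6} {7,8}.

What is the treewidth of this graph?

A width-3 tree decomposition is:
Bags: B1 = {1, 3, 4, 7}  B2 = {2, 3, 4, 7}  B3 = {1, 3, 4, 6}  B4 = {1, 4, 5, 6}  B5 = {2, 3, 7, 8}
Tree: B1–B2, B1–B3, B3–B4, B2–B5
Every bag has size at most 4, so the width is 4 − 1 = 3 and tw(G) ≤ 3. On the other hand G contains the 4-clique {2, 3, 7, 8}. A clique must lie in a single bag of any decomposition, so no decomposition can have width below 3. The upper and lower bounds meet at 3, so that is the treewidth.

3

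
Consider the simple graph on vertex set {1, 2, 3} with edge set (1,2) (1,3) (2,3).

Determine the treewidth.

2

A width-2 tree decomposition is:
Bags: B1 = {1, 2, 3}
Tree: (single bag)
With just one bag of size 3, the width is 3 − 1 = 2, so tw(G) ≤ 2. For the lower bound, the 3 vertices {1, 2, 3} are pairwise adjacent, and any tree decomposition puts a clique entirely inside one bag — forcing width ≥ 2. Combining the bounds, tw(G) = 2.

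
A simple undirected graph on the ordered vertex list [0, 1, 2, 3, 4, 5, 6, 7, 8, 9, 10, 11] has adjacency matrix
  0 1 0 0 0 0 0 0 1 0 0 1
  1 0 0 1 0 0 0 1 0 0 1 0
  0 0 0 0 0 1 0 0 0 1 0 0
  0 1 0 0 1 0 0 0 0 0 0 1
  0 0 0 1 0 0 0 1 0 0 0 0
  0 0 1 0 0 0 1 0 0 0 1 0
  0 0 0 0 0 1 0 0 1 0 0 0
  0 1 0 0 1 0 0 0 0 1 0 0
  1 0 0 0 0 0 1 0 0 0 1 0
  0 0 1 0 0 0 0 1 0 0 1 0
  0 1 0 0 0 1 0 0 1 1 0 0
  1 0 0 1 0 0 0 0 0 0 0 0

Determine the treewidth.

A width-3 tree decomposition is:
Bags: B1 = {2, 5, 6, 9}  B2 = {5, 6, 9, 10}  B3 = {6, 8, 9, 10}  B4 = {7, 8, 9, 10}  B5 = {1, 7, 8, 10}  B6 = {0, 1, 7, 8}  B7 = {0, 1, 4, 7}  B8 = {0, 1, 3, 4}  B9 = {0, 3, 4, 11}
Tree: B1–B2, B2–B3, B3–B4, B4–B5, B5–B6, B6–B7, B7–B8, B8–B9
Each bag holds 4 vertices, so the decomposition has width 3, which upper-bounds the treewidth. For the lower bound: the 4 vertex sets {2,5,6}, {9}, {10}, {0,1,7,8} are disjoint, each induces a connected subgraph, and every pair is joined by at least one edge of G. Contracting each set to a single vertex therefore yields K_{4} as a minor, and since treewidth is minor-monotone, tw(G) ≥ tw(K_{4}) = 3. Therefore the treewidth is 3.

3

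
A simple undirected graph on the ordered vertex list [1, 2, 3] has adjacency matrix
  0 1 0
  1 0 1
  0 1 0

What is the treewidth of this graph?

1

A width-1 tree decomposition is:
Bags: B1 = {2, 3}  B2 = {1, 2}
Tree: B1–B2
Each bag holds 2 vertices, so the decomposition has width 1, which upper-bounds the treewidth. G has an edge, so its treewidth is at least 1. Hence tw(G) = 1 exactly.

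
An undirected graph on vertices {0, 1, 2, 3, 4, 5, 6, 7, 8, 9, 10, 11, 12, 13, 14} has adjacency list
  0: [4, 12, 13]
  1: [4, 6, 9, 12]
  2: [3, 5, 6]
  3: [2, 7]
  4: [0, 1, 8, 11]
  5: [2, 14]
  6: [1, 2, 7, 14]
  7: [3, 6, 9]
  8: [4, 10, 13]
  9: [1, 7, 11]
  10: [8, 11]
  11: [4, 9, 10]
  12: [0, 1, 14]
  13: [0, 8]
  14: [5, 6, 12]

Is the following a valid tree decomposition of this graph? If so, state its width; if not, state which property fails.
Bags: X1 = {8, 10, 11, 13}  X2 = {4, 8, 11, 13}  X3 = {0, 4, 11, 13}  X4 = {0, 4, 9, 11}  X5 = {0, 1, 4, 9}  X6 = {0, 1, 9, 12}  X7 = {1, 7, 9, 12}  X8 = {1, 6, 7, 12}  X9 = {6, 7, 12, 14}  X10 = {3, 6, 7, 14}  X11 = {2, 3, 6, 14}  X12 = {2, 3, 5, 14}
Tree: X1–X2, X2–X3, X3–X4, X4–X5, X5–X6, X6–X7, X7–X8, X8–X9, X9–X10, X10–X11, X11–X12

Every vertex of G appears in some bag (union = {0, 1, 2, 3, 4, 5, 6, 7, 8, 9, 10, 11, 12, 13, 14}); every edge is covered by a bag; and for each vertex v the set of bags containing v is connected in the bag tree. The decomposition is therefore valid. The largest bag has 4 vertices, so the width is 3.

Yes; width 3.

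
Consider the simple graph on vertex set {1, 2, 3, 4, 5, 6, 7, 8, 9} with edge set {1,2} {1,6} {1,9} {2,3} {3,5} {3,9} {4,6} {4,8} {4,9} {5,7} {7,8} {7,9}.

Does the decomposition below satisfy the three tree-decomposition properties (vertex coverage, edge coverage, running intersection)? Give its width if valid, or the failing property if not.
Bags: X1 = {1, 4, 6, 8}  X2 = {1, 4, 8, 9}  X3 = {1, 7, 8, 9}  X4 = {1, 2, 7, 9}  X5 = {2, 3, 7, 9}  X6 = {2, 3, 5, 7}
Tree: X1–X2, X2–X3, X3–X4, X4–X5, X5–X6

Vertex coverage: the bags together contain {1, 2, 3, 4, 5, 6, 7, 8, 9}, the full vertex set. Edge coverage: each edge of G has both endpoints in at least one bag. Running intersection: for every vertex, the bags containing it form a connected subtree. All three properties hold, so this is a valid tree decomposition of width max|bag| − 1 = 3, and hence tw(G) ≤ 3.

Yes; width 3.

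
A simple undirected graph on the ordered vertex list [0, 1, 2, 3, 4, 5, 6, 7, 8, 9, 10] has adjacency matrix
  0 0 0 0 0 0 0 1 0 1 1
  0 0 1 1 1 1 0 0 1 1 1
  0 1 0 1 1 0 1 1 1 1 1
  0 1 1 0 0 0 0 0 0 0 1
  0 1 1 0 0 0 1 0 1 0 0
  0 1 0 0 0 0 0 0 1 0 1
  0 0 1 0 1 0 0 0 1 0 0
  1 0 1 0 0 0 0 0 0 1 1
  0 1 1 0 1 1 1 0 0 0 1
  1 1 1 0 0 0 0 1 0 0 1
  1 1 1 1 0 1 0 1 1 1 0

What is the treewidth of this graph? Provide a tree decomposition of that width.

Every bag has size at most 4, so the width is 4 − 1 = 3 and tw(G) ≤ 3. For the lower bound, the 4 vertices {0, 7, 9, 10} are pairwise adjacent, and any tree decomposition puts a clique entirely inside one bag — forcing width ≥ 3. Combining the bounds, tw(G) = 3.

Treewidth 3.
One optimal decomposition is:
Bags: B1 = {1, 2, 4, 8}  B2 = {1, 2, 8, 10}  B3 = {1, 2, 9, 10}  B4 = {1, 5, 8, 10}  B5 = {2, 7, 9, 10}  B6 = {1, 2, 3, 10}  B7 = {0, 7, 9, 10}  B8 = {2, 4, 6, 8}
Tree: B1–B2, B2–B3, B2–B4, B3–B5, B2–B6, B5–B7, B1–B8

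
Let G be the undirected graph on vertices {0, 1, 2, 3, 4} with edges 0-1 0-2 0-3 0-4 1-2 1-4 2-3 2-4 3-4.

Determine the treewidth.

3

A width-3 tree decomposition is:
Bags: B1 = {0, 2, 3, 4}  B2 = {0, 1, 2, 4}
Tree: B1–B2
Each bag holds 4 vertices, so the decomposition has width 3, which upper-bounds the treewidth. For the lower bound, the 4 vertices {0, 1, 2, 4} are pairwise adjacent, and any tree decomposition puts a clique entirely inside one bag — forcing width ≥ 3. The upper and lower bounds meet at 3, so that is the treewidth.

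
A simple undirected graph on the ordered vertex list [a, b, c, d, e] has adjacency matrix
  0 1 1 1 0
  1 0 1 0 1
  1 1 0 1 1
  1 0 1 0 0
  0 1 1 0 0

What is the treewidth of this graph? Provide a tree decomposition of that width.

Treewidth 2.
One such decomposition:
Bags: B1 = {a, b, c}  B2 = {a, c, d}  B3 = {b, c, e}
Tree: B1–B2, B1–B3

Each bag holds 3 vertices, so the decomposition has width 2, which upper-bounds the treewidth. Conversely, {b, c, e} is a clique of size 3, and the vertices of any clique must share a bag in every tree decomposition; so some bag has ≥ 3 vertices and tw(G) ≥ 2. The upper and lower bounds meet at 2, so that is the treewidth.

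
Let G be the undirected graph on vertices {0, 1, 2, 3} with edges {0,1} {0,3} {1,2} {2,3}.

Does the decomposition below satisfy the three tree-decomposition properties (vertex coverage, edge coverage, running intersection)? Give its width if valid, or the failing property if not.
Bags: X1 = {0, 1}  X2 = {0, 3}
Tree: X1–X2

No — vertex 2 appears in no bag.

A tree decomposition must satisfy three properties: every vertex lies in some bag; for every edge, both endpoints lie together in some bag; and for every vertex, the bags containing it form a connected subtree. Here vertex 2 appears in no bag, so the decomposition is invalid.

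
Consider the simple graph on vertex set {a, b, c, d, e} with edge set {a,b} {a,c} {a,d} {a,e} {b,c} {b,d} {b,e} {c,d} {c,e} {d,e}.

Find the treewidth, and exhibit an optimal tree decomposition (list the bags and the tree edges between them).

With just one bag of size 5, the width is 5 − 1 = 4, so tw(G) ≤ 4. For the lower bound, the 5 vertices {a, b, c, d, e} are pairwise adjacent, and any tree decomposition puts a clique entirely inside one bag — forcing width ≥ 4. Hence tw(G) = 4 exactly.

Treewidth 4.
One such decomposition:
Bags: B1 = {a, b, c, d, e}
Tree: (single bag)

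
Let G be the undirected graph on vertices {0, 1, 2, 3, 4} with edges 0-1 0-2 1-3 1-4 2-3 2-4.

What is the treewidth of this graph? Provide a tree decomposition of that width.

Treewidth 2.
One optimal decomposition is:
Bags: B1 = {1, 2, 3}  B2 = {0, 1, 2}  B3 = {1, 2, 4}
Tree: B1–B2, B2–B3

The largest bag has 3 vertices, giving width 2; this decomposition certifies tw(G) ≤ 2. For the lower bound, G contains the cycle 1–3–2–0–1, so G is not a forest; only forests have treewidth ≤ 1, hence tw(G) ≥ 2. The upper and lower bounds meet at 2, so that is the treewidth.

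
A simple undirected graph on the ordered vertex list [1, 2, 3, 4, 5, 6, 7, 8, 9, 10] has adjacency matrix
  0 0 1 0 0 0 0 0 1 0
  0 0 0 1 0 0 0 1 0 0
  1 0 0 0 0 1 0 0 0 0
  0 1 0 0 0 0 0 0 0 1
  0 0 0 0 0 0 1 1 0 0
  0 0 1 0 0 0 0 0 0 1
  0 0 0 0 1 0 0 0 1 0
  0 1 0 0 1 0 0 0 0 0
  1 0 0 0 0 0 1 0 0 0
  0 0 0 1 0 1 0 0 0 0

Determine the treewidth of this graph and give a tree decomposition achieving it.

Treewidth 2.
One optimal decomposition is:
Bags: B1 = {4, 6, 10}  B2 = {2, 4, 6}  B3 = {2, 6, 8}  B4 = {5, 6, 8}  B5 = {5, 6, 7}  B6 = {6, 7, 9}  B7 = {1, 6, 9}  B8 = {1, 3, 6}
Tree: B1–B2, B2–B3, B3–B4, B4–B5, B5–B6, B6–B7, B7–B8

Each bag holds 3 vertices, so the decomposition has width 2, which upper-bounds the treewidth. The edges 6–10–4–2–8–5–7–9–1–3–6 form a cycle, so G is not a tree and its treewidth is at least 2. Combining the bounds, tw(G) = 2.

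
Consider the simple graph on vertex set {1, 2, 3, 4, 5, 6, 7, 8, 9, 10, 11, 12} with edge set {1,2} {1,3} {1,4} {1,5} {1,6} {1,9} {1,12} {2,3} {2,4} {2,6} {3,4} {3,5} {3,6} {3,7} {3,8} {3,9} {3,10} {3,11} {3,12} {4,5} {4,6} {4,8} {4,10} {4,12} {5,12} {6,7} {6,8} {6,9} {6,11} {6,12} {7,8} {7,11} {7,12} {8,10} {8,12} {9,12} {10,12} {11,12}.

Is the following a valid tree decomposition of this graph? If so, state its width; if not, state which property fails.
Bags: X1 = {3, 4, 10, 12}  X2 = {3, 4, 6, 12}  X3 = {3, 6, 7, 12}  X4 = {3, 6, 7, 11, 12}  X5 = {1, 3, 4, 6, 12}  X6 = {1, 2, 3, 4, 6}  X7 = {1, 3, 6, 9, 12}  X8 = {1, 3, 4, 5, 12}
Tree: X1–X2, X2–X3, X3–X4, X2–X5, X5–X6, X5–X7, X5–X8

A tree decomposition must satisfy three properties: every vertex lies in some bag; for every edge, both endpoints lie together in some bag; and for every vertex, the bags containing it form a connected subtree. Here vertex 8 appears in no bag, so the decomposition is invalid.

No — vertex 8 appears in no bag.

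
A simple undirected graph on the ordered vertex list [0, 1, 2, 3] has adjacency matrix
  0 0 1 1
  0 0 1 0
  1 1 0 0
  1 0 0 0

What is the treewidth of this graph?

1

A width-1 tree decomposition is:
Bags: B1 = {1, 2}  B2 = {0, 2}  B3 = {0, 3}
Tree: B1–B2, B2–B3
The largest bag has 2 vertices, giving width 1; this decomposition certifies tw(G) ≤ 1. G has an edge, so its treewidth is at least 1. Hence tw(G) = 1 exactly.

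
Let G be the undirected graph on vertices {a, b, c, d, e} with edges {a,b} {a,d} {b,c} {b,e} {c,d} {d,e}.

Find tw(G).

A width-2 tree decomposition is:
Bags: B1 = {a, b, d}  B2 = {b, d, e}  B3 = {b, c, d}
Tree: B1–B2, B2–B3
Each bag holds 3 vertices, so the decomposition has width 2, which upper-bounds the treewidth. The edges b–a–d–e–b form a cycle, so G is not a tree and its treewidth is at least 2. The upper and lower bounds meet at 2, so that is the treewidth.

2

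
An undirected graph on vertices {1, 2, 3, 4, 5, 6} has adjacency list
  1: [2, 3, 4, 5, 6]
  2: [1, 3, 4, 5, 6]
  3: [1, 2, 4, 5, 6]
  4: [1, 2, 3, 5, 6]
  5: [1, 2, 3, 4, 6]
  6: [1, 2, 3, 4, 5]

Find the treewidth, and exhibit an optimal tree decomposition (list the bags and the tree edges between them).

Treewidth 5.
One such decomposition:
Bags: B1 = {1, 2, 3, 4, 5, 6}
Tree: (single bag)

A single bag containing all 6 vertices is trivially a valid decomposition of width 5. For the lower bound, the 6 vertices {1, 2, 3, 4, 5, 6} are pairwise adjacent, and any tree decomposition puts a clique entirely inside one bag — forcing width ≥ 5. Hence tw(G) = 5 exactly.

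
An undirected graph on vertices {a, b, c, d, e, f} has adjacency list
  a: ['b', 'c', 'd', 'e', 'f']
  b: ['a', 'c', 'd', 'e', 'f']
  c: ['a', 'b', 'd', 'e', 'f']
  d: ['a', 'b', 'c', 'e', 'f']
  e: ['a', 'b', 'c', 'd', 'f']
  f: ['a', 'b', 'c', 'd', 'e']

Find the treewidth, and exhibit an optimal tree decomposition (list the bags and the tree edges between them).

A single bag containing all 6 vertices is trivially a valid decomposition of width 5. On the other hand G contains the 6-clique {a, b, c, d, e, f}. A clique must lie in a single bag of any decomposition, so no decomposition can have width below 5. The upper and lower bounds meet at 5, so that is the treewidth.

Treewidth 5.
One optimal decomposition is:
Bags: B1 = {a, b, c, d, e, f}
Tree: (single bag)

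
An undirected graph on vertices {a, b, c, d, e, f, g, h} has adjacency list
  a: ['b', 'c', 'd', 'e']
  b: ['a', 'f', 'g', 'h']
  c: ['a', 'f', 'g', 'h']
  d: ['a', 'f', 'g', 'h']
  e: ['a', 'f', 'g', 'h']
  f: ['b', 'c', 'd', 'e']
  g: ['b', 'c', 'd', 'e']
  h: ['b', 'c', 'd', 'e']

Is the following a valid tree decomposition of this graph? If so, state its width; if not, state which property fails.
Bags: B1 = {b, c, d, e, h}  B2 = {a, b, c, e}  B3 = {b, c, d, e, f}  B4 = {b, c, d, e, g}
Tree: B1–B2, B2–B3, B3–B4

A tree decomposition must satisfy three properties: every vertex lies in some bag; for every edge, both endpoints lie together in some bag; and for every vertex, the bags containing it form a connected subtree. Here edge (d,a) lies in no bag, so the decomposition is invalid.

No — edge (d,a) lies in no bag.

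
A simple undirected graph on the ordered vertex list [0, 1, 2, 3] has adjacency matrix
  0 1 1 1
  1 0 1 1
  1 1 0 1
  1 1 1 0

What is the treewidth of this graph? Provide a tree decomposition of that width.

With just one bag of size 4, the width is 4 − 1 = 3, so tw(G) ≤ 3. On the other hand G contains the 4-clique {0, 1, 2, 3}. A clique must lie in a single bag of any decomposition, so no decomposition can have width below 3. The upper and lower bounds meet at 3, so that is the treewidth.

Treewidth 3.
Bags: B1 = {0, 1, 2, 3}
Tree: (single bag)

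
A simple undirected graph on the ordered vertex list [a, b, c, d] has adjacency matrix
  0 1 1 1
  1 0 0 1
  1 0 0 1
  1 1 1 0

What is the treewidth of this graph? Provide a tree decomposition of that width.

The largest bag has 3 vertices, giving width 2; this decomposition certifies tw(G) ≤ 2. On the other hand G contains the 3-clique {a, c, d}. A clique must lie in a single bag of any decomposition, so no decomposition can have width below 2. Hence tw(G) = 2 exactly.

Treewidth 2.
One optimal decomposition is:
Bags: B1 = {a, b, d}  B2 = {a, c, d}
Tree: B1–B2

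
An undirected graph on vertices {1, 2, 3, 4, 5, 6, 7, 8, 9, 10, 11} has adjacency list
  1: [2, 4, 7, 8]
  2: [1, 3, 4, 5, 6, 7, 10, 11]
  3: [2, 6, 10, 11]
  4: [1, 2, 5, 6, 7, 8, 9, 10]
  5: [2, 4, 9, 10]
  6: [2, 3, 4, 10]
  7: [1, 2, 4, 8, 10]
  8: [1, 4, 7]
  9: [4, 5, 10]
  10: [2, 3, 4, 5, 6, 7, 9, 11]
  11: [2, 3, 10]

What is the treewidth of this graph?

3

A width-3 tree decomposition is:
Bags: B1 = {2, 3, 10, 11}  B2 = {2, 3, 6, 10}  B3 = {2, 4, 6, 10}  B4 = {2, 4, 5, 10}  B5 = {2, 4, 7, 10}  B6 = {1, 2, 4, 7}  B7 = {4, 5, 9, 10}  B8 = {1, 4, 7, 8}
Tree: B1–B2, B2–B3, B3–B4, B4–B5, B5–B6, B4–B7, B6–B8
Every bag has size at most 4, so the width is 4 − 1 = 3 and tw(G) ≤ 3. On the other hand G contains the 4-clique {1, 4, 7, 8}. A clique must lie in a single bag of any decomposition, so no decomposition can have width below 3. Therefore the treewidth is 3.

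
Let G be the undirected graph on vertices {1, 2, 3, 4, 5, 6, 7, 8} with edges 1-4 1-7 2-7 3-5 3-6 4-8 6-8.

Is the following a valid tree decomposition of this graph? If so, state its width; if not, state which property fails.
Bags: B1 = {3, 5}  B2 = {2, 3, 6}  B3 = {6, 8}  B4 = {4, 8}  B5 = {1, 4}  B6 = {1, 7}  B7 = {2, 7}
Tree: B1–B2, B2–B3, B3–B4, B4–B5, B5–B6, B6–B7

A tree decomposition must satisfy three properties: every vertex lies in some bag; for every edge, both endpoints lie together in some bag; and for every vertex, the bags containing it form a connected subtree. Here bags containing vertex 2 are not connected in the tree, so the decomposition is invalid.

No — bags containing vertex 2 are not connected in the tree.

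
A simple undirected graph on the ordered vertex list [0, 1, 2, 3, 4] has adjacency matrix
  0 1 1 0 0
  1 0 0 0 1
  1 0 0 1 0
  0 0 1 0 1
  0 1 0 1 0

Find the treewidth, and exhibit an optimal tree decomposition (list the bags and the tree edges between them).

Every bag has size at most 3, so the width is 3 − 1 = 2 and tw(G) ≤ 2. For the lower bound, G contains the cycle 3–2–0–1–4–3, so G is not a forest; only forests have treewidth ≤ 1, hence tw(G) ≥ 2. Combining the bounds, tw(G) = 2.

Treewidth 2.
One optimal decomposition is:
Bags: B1 = {0, 2, 3}  B2 = {0, 1, 3}  B3 = {1, 3, 4}
Tree: B1–B2, B2–B3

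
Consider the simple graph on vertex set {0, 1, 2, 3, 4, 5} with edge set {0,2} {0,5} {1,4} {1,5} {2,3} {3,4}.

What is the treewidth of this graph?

2

A width-2 tree decomposition is:
Bags: B1 = {2, 3, 4}  B2 = {1, 2, 4}  B3 = {1, 2, 5}  B4 = {0, 2, 5}
Tree: B1–B2, B2–B3, B3–B4
Every bag has size at most 3, so the width is 3 − 1 = 2 and tw(G) ≤ 2. For the lower bound, G contains the cycle 2–3–4–1–5–0–2, so G is not a forest; only forests have treewidth ≤ 1, hence tw(G) ≥ 2. The upper and lower bounds meet at 2, so that is the treewidth.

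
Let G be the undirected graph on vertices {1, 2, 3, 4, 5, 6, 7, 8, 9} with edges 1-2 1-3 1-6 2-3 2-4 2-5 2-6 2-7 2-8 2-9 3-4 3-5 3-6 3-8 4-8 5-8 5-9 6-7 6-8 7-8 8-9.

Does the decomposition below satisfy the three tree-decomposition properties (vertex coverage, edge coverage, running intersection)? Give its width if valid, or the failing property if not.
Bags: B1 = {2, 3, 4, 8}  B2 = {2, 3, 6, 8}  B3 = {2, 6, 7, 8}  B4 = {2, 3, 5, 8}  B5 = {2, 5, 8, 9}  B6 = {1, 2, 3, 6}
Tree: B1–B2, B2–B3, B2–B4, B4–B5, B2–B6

Checking the three conditions: (i) the bags cover all of {1, 2, 3, 4, 5, 6, 7, 8, 9}; (ii) for each edge, some bag contains both endpoints; (iii) the bags containing any fixed vertex form a subtree. All hold, so the decomposition is valid with width 4 − 1 = 3.

Yes; width 3.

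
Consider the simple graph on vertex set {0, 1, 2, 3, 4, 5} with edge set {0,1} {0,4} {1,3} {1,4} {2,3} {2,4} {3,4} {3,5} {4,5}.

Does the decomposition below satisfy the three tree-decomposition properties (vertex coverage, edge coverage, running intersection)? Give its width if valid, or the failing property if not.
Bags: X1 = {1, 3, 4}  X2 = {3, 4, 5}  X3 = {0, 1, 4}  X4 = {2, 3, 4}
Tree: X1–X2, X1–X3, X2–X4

Yes; width 2.

Vertex coverage: the bags together contain {0, 1, 2, 3, 4, 5}, the full vertex set. Edge coverage: each edge of G has both endpoints in at least one bag. Running intersection: for every vertex, the bags containing it form a connected subtree. All three properties hold, so this is a valid tree decomposition of width max|bag| − 1 = 2, and hence tw(G) ≤ 2.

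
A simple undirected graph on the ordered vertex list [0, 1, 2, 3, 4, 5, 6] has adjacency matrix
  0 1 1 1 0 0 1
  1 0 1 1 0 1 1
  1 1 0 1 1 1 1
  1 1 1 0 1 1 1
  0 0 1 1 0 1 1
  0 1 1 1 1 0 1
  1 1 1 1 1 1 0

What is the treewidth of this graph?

A width-4 tree decomposition is:
Bags: B1 = {0, 1, 2, 3, 6}  B2 = {1, 2, 3, 5, 6}  B3 = {2, 3, 4, 5, 6}
Tree: B1–B2, B2–B3
Every bag has size at most 5, so the width is 5 − 1 = 4 and tw(G) ≤ 4. On the other hand G contains the 5-clique {0, 1, 2, 3, 6}. A clique must lie in a single bag of any decomposition, so no decomposition can have width below 4. The upper and lower bounds meet at 4, so that is the treewidth.

4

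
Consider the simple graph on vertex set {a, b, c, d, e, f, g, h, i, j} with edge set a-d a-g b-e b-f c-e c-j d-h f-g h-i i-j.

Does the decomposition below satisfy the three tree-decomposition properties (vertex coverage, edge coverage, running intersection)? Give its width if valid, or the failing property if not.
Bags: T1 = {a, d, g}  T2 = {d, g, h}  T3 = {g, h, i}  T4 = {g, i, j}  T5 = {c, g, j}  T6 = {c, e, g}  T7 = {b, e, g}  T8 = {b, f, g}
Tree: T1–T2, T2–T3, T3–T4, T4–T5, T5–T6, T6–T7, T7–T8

Yes; width 2.

Every vertex of G appears in some bag (union = {a, b, c, d, e, f, g, h, i, j}); every edge is covered by a bag; and for each vertex v the set of bags containing v is connected in the bag tree. The decomposition is therefore valid. The largest bag has 3 vertices, so the width is 2.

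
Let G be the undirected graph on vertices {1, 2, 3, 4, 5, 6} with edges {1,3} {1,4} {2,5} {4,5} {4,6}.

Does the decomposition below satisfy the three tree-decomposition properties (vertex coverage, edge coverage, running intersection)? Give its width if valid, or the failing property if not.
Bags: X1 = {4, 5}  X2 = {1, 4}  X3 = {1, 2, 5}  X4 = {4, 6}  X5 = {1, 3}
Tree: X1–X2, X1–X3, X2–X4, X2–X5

A tree decomposition must satisfy three properties: every vertex lies in some bag; for every edge, both endpoints lie together in some bag; and for every vertex, the bags containing it form a connected subtree. Here bags containing vertex 1 are not connected in the tree, so the decomposition is invalid.

No — bags containing vertex 1 are not connected in the tree.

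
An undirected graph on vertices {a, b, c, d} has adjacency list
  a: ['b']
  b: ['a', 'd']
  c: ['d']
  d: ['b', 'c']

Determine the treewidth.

1

A width-1 tree decomposition is:
Bags: B1 = {a, b}  B2 = {b, d}  B3 = {c, d}
Tree: B1–B2, B2–B3
Every bag has size at most 2, so the width is 2 − 1 = 1 and tw(G) ≤ 1. Any graph with an edge has treewidth ≥ 1, and G has the edge a–b. Combining the bounds, tw(G) = 1.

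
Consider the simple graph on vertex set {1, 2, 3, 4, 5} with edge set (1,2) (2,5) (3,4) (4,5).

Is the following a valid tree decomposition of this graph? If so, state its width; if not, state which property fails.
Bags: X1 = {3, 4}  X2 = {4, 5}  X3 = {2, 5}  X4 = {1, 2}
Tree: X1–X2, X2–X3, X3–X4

Vertex coverage: the bags together contain {1, 2, 3, 4, 5}, the full vertex set. Edge coverage: each edge of G has both endpoints in at least one bag. Running intersection: for every vertex, the bags containing it form a connected subtree. All three properties hold, so this is a valid tree decomposition of width max|bag| − 1 = 1, and hence tw(G) ≤ 1.

Yes; width 1.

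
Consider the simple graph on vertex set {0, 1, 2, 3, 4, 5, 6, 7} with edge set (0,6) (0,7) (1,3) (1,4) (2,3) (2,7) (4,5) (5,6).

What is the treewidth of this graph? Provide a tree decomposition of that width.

Treewidth 2.
Bags: B1 = {4, 5, 6}  B2 = {1, 4, 6}  B3 = {1, 3, 6}  B4 = {2, 3, 6}  B5 = {2, 6, 7}  B6 = {0, 6, 7}
Tree: B1–B2, B2–B3, B3–B4, B4–B5, B5–B6

The largest bag has 3 vertices, giving width 2; this decomposition certifies tw(G) ≤ 2. The edges 6–5–4–1–3–2–7–0–6 form a cycle, so G is not a tree and its treewidth is at least 2. Combining the bounds, tw(G) = 2.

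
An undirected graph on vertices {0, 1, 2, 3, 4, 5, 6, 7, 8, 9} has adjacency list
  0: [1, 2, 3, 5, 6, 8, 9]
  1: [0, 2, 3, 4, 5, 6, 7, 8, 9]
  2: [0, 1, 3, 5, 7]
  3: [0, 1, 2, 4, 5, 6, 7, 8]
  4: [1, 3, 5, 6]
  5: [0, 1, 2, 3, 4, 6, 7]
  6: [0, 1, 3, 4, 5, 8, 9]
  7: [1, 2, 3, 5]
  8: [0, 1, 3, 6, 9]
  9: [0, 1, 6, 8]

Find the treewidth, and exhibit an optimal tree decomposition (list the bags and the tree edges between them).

Treewidth 4.
Bags: B1 = {0, 1, 2, 3, 5}  B2 = {0, 1, 3, 5, 6}  B3 = {1, 2, 3, 5, 7}  B4 = {0, 1, 3, 6, 8}  B5 = {1, 3, 4, 5, 6}  B6 = {0, 1, 6, 8, 9}
Tree: B1–B2, B1–B3, B2–B4, B2–B5, B4–B6

The largest bag has 5 vertices, giving width 4; this decomposition certifies tw(G) ≤ 4. On the other hand G contains the 5-clique {0, 1, 6, 8, 9}. A clique must lie in a single bag of any decomposition, so no decomposition can have width below 4. Hence tw(G) = 4 exactly.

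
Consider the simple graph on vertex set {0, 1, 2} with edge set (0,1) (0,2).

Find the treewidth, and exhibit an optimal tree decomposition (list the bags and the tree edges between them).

Treewidth 1.
One such decomposition:
Bags: B1 = {0, 2}  B2 = {0, 1}
Tree: B1–B2

The largest bag has 2 vertices, giving width 1; this decomposition certifies tw(G) ≤ 1. Any graph with an edge has treewidth ≥ 1, and G has the edge 2–0. Hence tw(G) = 1 exactly.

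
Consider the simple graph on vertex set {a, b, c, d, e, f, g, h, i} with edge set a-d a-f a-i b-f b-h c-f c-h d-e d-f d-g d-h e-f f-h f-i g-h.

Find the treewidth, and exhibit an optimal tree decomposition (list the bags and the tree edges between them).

The largest bag has 3 vertices, giving width 2; this decomposition certifies tw(G) ≤ 2. Conversely, {d, g, h} is a clique of size 3, and the vertices of any clique must share a bag in every tree decomposition; so some bag has ≥ 3 vertices and tw(G) ≥ 2. Hence tw(G) = 2 exactly.

Treewidth 2.
One such decomposition:
Bags: B1 = {c, f, h}  B2 = {d, f, h}  B3 = {d, g, h}  B4 = {a, d, f}  B5 = {a, f, i}  B6 = {d, e, f}  B7 = {b, f, h}
Tree: B1–B2, B2–B3, B2–B4, B4–B5, B4–B6, B2–B7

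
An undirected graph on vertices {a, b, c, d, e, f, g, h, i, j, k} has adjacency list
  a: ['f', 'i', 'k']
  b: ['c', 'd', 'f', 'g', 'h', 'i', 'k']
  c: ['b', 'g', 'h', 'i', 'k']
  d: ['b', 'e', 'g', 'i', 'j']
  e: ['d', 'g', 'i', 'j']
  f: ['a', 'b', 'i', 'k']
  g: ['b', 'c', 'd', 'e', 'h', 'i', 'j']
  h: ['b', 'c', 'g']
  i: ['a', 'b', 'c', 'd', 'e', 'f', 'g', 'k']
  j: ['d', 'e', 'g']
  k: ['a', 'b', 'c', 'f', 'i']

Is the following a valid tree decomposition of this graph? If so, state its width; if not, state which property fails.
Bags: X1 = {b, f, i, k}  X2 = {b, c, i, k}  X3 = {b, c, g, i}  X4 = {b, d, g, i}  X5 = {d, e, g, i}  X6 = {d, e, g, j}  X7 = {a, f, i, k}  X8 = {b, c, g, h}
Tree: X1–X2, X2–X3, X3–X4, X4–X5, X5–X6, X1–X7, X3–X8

Yes; width 3.

Checking the three conditions: (i) the bags cover all of {a, b, c, d, e, f, g, h, i, j, k}; (ii) for each edge, some bag contains both endpoints; (iii) the bags containing any fixed vertex form a subtree. All hold, so the decomposition is valid with width 4 − 1 = 3.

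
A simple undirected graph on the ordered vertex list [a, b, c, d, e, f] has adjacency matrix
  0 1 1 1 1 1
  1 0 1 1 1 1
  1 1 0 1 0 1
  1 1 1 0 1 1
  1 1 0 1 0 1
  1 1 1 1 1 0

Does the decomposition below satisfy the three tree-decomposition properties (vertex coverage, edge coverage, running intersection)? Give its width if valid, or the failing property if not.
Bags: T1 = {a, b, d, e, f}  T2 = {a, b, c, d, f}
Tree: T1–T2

Every vertex of G appears in some bag (union = {a, b, c, d, e, f}); every edge is covered by a bag; and for each vertex v the set of bags containing v is connected in the bag tree. The decomposition is therefore valid. The largest bag has 5 vertices, so the width is 4.

Yes; width 4.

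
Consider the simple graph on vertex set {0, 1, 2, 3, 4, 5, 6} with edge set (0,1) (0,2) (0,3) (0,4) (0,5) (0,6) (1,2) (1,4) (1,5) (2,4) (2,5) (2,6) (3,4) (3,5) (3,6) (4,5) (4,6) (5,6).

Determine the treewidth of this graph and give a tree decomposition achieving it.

Every bag has size at most 5, so the width is 5 − 1 = 4 and tw(G) ≤ 4. Conversely, {0, 1, 2, 4, 5} is a clique of size 5, and the vertices of any clique must share a bag in every tree decomposition; so some bag has ≥ 5 vertices and tw(G) ≥ 4. Therefore the treewidth is 4.

Treewidth 4.
Bags: B1 = {0, 3, 4, 5, 6}  B2 = {0, 2, 4, 5, 6}  B3 = {0, 1, 2, 4, 5}
Tree: B1–B2, B2–B3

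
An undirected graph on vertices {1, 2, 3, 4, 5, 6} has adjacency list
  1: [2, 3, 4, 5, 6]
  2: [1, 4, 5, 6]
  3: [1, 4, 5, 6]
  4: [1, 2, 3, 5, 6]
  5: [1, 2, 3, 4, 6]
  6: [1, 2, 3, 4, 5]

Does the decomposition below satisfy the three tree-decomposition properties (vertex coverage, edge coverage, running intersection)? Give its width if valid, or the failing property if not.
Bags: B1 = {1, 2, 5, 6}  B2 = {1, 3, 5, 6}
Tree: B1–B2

No — vertex 4 appears in no bag.

A tree decomposition must satisfy three properties: every vertex lies in some bag; for every edge, both endpoints lie together in some bag; and for every vertex, the bags containing it form a connected subtree. Here vertex 4 appears in no bag, so the decomposition is invalid.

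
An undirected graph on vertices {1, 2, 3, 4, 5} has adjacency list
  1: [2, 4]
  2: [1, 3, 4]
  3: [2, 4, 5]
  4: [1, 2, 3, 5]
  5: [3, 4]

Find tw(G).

2

A width-2 tree decomposition is:
Bags: B1 = {1, 2, 4}  B2 = {2, 3, 4}  B3 = {3, 4, 5}
Tree: B1–B2, B2–B3
Each bag holds 3 vertices, so the decomposition has width 2, which upper-bounds the treewidth. Conversely, {1, 2, 4} is a clique of size 3, and the vertices of any clique must share a bag in every tree decomposition; so some bag has ≥ 3 vertices and tw(G) ≥ 2. The upper and lower bounds meet at 2, so that is the treewidth.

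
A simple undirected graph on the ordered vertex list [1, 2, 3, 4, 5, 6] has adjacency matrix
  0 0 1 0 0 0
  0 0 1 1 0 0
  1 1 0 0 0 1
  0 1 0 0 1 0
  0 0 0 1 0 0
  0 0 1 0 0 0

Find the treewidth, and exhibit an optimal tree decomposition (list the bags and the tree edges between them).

Treewidth 1.
Bags: B1 = {2, 3}  B2 = {2, 4}  B3 = {3, 6}  B4 = {4, 5}  B5 = {1, 3}
Tree: B1–B2, B1–B3, B2–B4, B1–B5

The largest bag has 2 vertices, giving width 1; this decomposition certifies tw(G) ≤ 1. Since G has at least one edge (e.g. 3–2), it is not an edgeless graph, so tw(G) ≥ 1. The upper and lower bounds meet at 1, so that is the treewidth.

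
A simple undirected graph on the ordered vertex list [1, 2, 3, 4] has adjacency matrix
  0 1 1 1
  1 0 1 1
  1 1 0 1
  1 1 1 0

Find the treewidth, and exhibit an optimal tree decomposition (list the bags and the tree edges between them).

With just one bag of size 4, the width is 4 − 1 = 3, so tw(G) ≤ 3. On the other hand G contains the 4-clique {1, 2, 3, 4}. A clique must lie in a single bag of any decomposition, so no decomposition can have width below 3. Combining the bounds, tw(G) = 3.

Treewidth 3.
Bags: B1 = {1, 2, 3, 4}
Tree: (single bag)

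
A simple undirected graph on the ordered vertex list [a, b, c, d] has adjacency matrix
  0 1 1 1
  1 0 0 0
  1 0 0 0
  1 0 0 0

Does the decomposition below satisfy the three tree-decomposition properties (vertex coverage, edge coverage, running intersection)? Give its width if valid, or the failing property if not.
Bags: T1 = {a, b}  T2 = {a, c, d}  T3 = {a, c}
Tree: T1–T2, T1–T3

A tree decomposition must satisfy three properties: every vertex lies in some bag; for every edge, both endpoints lie together in some bag; and for every vertex, the bags containing it form a connected subtree. Here bags containing vertex c are not connected in the tree, so the decomposition is invalid.

No — bags containing vertex c are not connected in the tree.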